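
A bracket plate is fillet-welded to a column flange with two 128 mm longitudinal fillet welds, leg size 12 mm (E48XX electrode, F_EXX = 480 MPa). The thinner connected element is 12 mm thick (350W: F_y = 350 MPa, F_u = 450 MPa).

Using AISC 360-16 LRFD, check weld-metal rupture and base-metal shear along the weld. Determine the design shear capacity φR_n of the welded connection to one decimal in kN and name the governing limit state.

469.1 kN (weld metal governs)

Weld metal: throat = 0.707×12 = 8.484 mm, L = 2×128 = 256 mm. φR_n = 0.75 × 0.6 × 480 × 8.484 × 256 = 469.1 kN.
Base metal shear (12 mm plate): yield φR_n = 1.0×0.6×350×12×256 = 645.1 kN; rupture φR_n = 0.75×0.6×450×12×256 = 622.1 kN; take 622.1 kN (rupture).
Governing: min(469.1, 622.1) = 469.1 kN → weld metal.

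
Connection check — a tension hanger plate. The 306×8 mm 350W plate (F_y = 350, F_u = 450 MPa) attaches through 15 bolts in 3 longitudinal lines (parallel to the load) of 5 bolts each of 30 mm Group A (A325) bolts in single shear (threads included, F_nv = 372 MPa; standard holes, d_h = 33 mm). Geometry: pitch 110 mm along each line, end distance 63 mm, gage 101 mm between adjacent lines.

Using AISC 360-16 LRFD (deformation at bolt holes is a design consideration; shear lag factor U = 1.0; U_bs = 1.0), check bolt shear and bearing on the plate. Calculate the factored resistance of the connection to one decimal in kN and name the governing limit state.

2784.8 kN (bearing governs)

Bolt shear: A_b = π(30)²/4 = 706.86 mm². φR_n = 0.75 × 372 × 706.86 × 15 × 1 = 2958.2 kN.
Bearing (8 mm plate, F_u = 450 MPa): end bolts L_c = 63 − 33/2 = 46.5, R_n = min(1.2×46.5×8×450, 2.4×30×8×450) = 200.88 kN/bolt; interior L_c = 110 − 33 = 77, R_n = 259.2 kN/bolt. φR_n = 0.75 × (3×200.88 + 12×259.2) = 2784.8 kN.
Governing: min(2958.2, 2784.8) = 2784.8 kN → bearing.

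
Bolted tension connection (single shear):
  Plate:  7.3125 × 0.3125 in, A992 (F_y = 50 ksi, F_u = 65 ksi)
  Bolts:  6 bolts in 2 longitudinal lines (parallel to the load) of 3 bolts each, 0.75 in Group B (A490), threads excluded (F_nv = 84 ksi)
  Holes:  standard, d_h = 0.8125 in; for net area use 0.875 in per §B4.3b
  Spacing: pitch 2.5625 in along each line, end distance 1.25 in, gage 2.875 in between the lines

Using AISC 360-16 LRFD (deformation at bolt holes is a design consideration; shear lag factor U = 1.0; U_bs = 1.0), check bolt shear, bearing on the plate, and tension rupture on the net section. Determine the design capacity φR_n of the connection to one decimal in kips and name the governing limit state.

Bolt shear: A_b = π(0.75)²/4 = 0.44179 in². φR_n = 0.75 × 84 × 0.44179 × 6 × 1 = 167.0 kips.
Bearing (0.3125 in plate, F_u = 65 ksi): end bolts L_c = 1.25 − 0.8125/2 = 0.84375, R_n = min(1.2×0.84375×0.3125×65, 2.4×0.75×0.3125×65) = 20.566 kips/bolt; interior L_c = 2.5625 − 0.8125 = 1.75, R_n = 36.563 kips/bolt. φR_n = 0.75 × (2×20.566 + 4×36.563) = 140.5 kips.
Tension rupture (net): A_n = (7.3125 − 2×0.875)×0.3125 = 1.7383 in² (U = 1.0, A_e = A_n). φR_n = 0.75 × 65 × 1.7383 = 84.7 kips.
Governing: min(167.0, 140.5, 84.7) = 84.7 kips → net-section rupture.

84.7 kips (net-section rupture governs)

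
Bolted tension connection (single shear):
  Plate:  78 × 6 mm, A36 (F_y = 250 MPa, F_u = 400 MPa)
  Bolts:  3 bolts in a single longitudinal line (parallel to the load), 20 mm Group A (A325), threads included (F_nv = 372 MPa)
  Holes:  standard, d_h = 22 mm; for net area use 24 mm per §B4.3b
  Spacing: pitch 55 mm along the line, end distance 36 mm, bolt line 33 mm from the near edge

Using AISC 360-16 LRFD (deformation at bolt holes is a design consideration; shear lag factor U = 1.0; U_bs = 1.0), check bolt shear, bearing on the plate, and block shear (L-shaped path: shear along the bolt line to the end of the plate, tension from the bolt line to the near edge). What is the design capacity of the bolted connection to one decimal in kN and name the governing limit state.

Bolt shear: A_b = π(20)²/4 = 314.16 mm². φR_n = 0.75 × 372 × 314.16 × 3 × 1 = 263.0 kN.
Bearing (6 mm plate, F_u = 400 MPa): end bolts L_c = 36 − 22/2 = 25, R_n = min(1.2×25×6×400, 2.4×20×6×400) = 72 kN/bolt; interior L_c = 55 − 22 = 33, R_n = 95.04 kN/bolt. φR_n = 0.75 × (1×72 + 2×95.04) = 196.6 kN.
Block shear: shear path 1×[36+2×55] = 1×146 mm, A_gv = 876, A_nv = 1×(146 − 2.5×24)×6 = 516 mm²; tension to near edge: (33 − 0.5×24)×6 = 126 mm². R_n = min(0.6×400×516, 0.6×250×876) + 1.0×400×126 = min(123.84, 131.4) + 50.4 = 174.24 kN. φR_n = 0.75 × 174.24 = 130.7 kN.
Governing: min(263.0, 196.6, 130.7) = 130.7 kN → block shear.

130.7 kN (block shear governs)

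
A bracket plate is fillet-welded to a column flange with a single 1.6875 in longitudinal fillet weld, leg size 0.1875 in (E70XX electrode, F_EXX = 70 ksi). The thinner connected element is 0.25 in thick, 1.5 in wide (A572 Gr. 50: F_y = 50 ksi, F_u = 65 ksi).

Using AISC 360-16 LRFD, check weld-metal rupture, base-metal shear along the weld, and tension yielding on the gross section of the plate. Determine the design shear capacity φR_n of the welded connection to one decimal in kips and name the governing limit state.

7.0 kips (weld metal governs)

Weld metal: throat = 0.707×0.1875 = 0.13256 in, L = 1.6875 in. φR_n = 0.75 × 0.6 × 70 × 0.13256 × 1.6875 = 7.0 kips.
Base metal shear (0.25 in plate): yield φR_n = 1.0×0.6×50×0.25×1.6875 = 12.7 kips; rupture φR_n = 0.75×0.6×65×0.25×1.6875 = 12.3 kips; take 12.3 kips (rupture).
Tension yield (gross): A_g = 1.5×0.25 = 0.375 in². φR_n = 0.90 × 50 × 0.375 = 16.9 kips.
Governing: min(7.0, 12.3, 16.9) = 7.0 kips → weld metal.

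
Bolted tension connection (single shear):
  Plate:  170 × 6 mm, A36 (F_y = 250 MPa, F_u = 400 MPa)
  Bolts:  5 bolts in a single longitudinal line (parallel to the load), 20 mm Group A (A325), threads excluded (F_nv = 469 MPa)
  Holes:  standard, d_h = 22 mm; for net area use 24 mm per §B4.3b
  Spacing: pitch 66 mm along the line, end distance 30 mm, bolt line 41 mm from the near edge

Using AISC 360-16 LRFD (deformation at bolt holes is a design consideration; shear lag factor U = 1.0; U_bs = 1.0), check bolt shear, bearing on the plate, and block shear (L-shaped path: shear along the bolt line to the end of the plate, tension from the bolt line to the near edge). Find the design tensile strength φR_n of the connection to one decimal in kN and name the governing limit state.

Bolt shear: A_b = π(20)²/4 = 314.16 mm². φR_n = 0.75 × 469 × 314.16 × 5 × 1 = 552.5 kN.
Bearing (6 mm plate, F_u = 400 MPa): end bolts L_c = 30 − 22/2 = 19, R_n = min(1.2×19×6×400, 2.4×20×6×400) = 54.72 kN/bolt; interior L_c = 66 − 22 = 44, R_n = 115.2 kN/bolt. φR_n = 0.75 × (1×54.72 + 4×115.2) = 386.6 kN.
Block shear: shear path 1×[30+4×66] = 1×294 mm, A_gv = 1764, A_nv = 1×(294 − 4.5×24)×6 = 1116 mm²; tension to near edge: (41 − 0.5×24)×6 = 174 mm². R_n = min(0.6×400×1116, 0.6×250×1764) + 1.0×400×174 = min(267.84, 264.6) + 69.6 = 334.2 kN. φR_n = 0.75 × 334.2 = 250.7 kN.
Governing: min(552.5, 386.6, 250.7) = 250.7 kN → block shear.

250.7 kN (block shear governs)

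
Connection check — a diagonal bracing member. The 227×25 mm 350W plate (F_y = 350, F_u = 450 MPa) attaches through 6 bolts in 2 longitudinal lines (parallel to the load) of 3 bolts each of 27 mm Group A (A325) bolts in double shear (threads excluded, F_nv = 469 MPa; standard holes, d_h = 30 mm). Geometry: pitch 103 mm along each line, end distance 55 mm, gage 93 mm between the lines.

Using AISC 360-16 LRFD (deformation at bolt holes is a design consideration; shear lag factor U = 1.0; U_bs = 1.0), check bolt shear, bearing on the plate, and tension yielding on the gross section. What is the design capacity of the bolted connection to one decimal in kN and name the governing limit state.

Bolt shear: A_b = π(27)²/4 = 572.56 mm². φR_n = 0.75 × 469 × 572.56 × 6 × 2 = 2416.8 kN.
Bearing (25 mm plate, F_u = 450 MPa): end bolts L_c = 55 − 30/2 = 40, R_n = min(1.2×40×25×450, 2.4×27×25×450) = 540 kN/bolt; interior L_c = 103 − 30 = 73, R_n = 729 kN/bolt. φR_n = 0.75 × (2×540 + 4×729) = 2997.0 kN.
Tension yield (gross): A_g = 227×25 = 5675 mm². φR_n = 0.90 × 350 × 5675 = 1787.6 kN.
Governing: min(2416.8, 2997.0, 1787.6) = 1787.6 kN → gross-section yield.

1787.6 kN (gross-section yield governs)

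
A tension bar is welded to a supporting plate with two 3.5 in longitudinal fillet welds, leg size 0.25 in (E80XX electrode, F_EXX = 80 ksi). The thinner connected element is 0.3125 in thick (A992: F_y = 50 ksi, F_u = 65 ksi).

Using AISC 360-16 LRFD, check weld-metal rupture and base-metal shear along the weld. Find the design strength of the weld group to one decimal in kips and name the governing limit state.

Weld metal: throat = 0.707×0.25 = 0.17675 in, L = 2×3.5 = 7 in. φR_n = 0.75 × 0.6 × 80 × 0.17675 × 7 = 44.5 kips.
Base metal shear (0.3125 in plate): yield φR_n = 1.0×0.6×50×0.3125×7 = 65.6 kips; rupture φR_n = 0.75×0.6×65×0.3125×7 = 64.0 kips; take 64.0 kips (rupture).
Governing: min(44.5, 64.0) = 44.5 kips → weld metal.

44.5 kips (weld metal governs)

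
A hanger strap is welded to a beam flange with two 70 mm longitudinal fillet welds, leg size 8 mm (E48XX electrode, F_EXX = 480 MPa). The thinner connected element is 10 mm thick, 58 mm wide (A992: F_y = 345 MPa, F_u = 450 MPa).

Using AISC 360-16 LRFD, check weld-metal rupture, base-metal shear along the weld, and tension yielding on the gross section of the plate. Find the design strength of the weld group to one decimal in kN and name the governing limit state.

Weld metal: throat = 0.707×8 = 5.656 mm, L = 2×70 = 140 mm. φR_n = 0.75 × 0.6 × 480 × 5.656 × 140 = 171.0 kN.
Base metal shear (10 mm plate): yield φR_n = 1.0×0.6×345×10×140 = 289.8 kN; rupture φR_n = 0.75×0.6×450×10×140 = 283.5 kN; take 283.5 kN (rupture).
Tension yield (gross): A_g = 58×10 = 580 mm². φR_n = 0.90 × 345 × 580 = 180.1 kN.
Governing: min(171.0, 283.5, 180.1) = 171.0 kN → weld metal.

171.0 kN (weld metal governs)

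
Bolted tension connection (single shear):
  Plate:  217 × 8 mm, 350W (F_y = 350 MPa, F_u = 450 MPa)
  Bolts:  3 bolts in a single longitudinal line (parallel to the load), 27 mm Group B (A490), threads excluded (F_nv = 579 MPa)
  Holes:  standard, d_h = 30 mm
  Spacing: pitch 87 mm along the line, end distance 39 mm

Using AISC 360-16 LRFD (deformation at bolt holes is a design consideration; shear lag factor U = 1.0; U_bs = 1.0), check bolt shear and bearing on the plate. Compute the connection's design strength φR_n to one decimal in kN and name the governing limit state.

427.7 kN (bearing governs)

Bolt shear: A_b = π(27)²/4 = 572.56 mm². φR_n = 0.75 × 579 × 572.56 × 3 × 1 = 745.9 kN.
Bearing (8 mm plate, F_u = 450 MPa): end bolts L_c = 39 − 30/2 = 24, R_n = min(1.2×24×8×450, 2.4×27×8×450) = 103.68 kN/bolt; interior L_c = 87 − 30 = 57, R_n = 233.28 kN/bolt. φR_n = 0.75 × (1×103.68 + 2×233.28) = 427.7 kN.
Governing: min(745.9, 427.7) = 427.7 kN → bearing.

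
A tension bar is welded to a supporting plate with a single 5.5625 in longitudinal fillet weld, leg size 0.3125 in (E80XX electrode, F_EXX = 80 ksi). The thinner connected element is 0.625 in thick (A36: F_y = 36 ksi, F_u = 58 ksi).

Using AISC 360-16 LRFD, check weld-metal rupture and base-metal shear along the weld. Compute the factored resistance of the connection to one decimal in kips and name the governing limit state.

Weld metal: throat = 0.707×0.3125 = 0.22094 in, L = 5.5625 in. φR_n = 0.75 × 0.6 × 80 × 0.22094 × 5.5625 = 44.2 kips.
Base metal shear (0.625 in plate): yield φR_n = 1.0×0.6×36×0.625×5.5625 = 75.1 kips; rupture φR_n = 0.75×0.6×58×0.625×5.5625 = 90.7 kips; take 75.1 kips (yield).
Governing: min(44.2, 75.1) = 44.2 kips → weld metal.

44.2 kips (weld metal governs)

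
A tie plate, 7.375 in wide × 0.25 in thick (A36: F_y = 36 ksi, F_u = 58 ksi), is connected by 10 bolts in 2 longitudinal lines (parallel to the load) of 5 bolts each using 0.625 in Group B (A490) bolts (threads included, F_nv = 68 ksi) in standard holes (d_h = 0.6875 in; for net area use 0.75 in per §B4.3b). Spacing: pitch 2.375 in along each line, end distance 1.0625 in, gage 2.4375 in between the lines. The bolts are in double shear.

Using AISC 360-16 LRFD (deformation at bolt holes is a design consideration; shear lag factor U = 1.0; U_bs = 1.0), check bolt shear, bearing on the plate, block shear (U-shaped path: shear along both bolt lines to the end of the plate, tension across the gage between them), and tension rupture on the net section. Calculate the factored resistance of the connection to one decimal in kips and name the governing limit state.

Bolt shear: A_b = π(0.625)²/4 = 0.3068 in². φR_n = 0.75 × 68 × 0.3068 × 10 × 2 = 312.9 kips.
Bearing (0.25 in plate, F_u = 58 ksi): end bolts L_c = 1.0625 − 0.6875/2 = 0.71875, R_n = min(1.2×0.71875×0.25×58, 2.4×0.625×0.25×58) = 12.506 kips/bolt; interior L_c = 2.375 − 0.6875 = 1.6875, R_n = 21.75 kips/bolt. φR_n = 0.75 × (2×12.506 + 8×21.75) = 149.3 kips.
Block shear: shear path 2×[1.0625+4×2.375] = 2×10.5625 in, A_gv = 5.2813, A_nv = 2×(10.5625 − 4.5×0.75)×0.25 = 3.5938 in²; tension across gage: (2.4375 − 1×0.75)×0.25 = 0.42188 in². R_n = min(0.6×58×3.5938, 0.6×36×5.2813) + 1.0×58×0.42188 = min(125.06, 114.08) + 24.469 = 138.55 kips. φR_n = 0.75 × 138.55 = 103.9 kips.
Tension rupture (net): A_n = (7.375 − 2×0.75)×0.25 = 1.4688 in² (U = 1.0, A_e = A_n). φR_n = 0.75 × 58 × 1.4688 = 63.9 kips.
Governing: min(312.9, 149.3, 103.9, 63.9) = 63.9 kips → net-section rupture.

63.9 kips (net-section rupture governs)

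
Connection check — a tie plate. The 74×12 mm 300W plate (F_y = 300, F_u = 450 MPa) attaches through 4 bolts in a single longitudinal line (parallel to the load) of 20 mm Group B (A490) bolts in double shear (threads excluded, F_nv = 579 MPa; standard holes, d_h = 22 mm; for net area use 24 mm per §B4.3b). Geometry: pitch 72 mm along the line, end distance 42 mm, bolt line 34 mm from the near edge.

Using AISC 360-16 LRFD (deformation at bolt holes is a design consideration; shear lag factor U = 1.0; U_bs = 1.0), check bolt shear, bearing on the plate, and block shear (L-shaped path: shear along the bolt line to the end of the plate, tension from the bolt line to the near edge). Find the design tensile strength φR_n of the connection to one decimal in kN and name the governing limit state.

Bolt shear: A_b = π(20)²/4 = 314.16 mm². φR_n = 0.75 × 579 × 314.16 × 4 × 2 = 1091.4 kN.
Bearing (12 mm plate, F_u = 450 MPa): end bolts L_c = 42 − 22/2 = 31, R_n = min(1.2×31×12×450, 2.4×20×12×450) = 200.88 kN/bolt; interior L_c = 72 − 22 = 50, R_n = 259.2 kN/bolt. φR_n = 0.75 × (1×200.88 + 3×259.2) = 733.9 kN.
Block shear: shear path 1×[42+3×72] = 1×258 mm, A_gv = 3096, A_nv = 1×(258 − 3.5×24)×12 = 2088 mm²; tension to near edge: (34 − 0.5×24)×12 = 264 mm². R_n = min(0.6×450×2088, 0.6×300×3096) + 1.0×450×264 = min(563.76, 557.28) + 118.8 = 676.08 kN. φR_n = 0.75 × 676.08 = 507.1 kN.
Governing: min(1091.4, 733.9, 507.1) = 507.1 kN → block shear.

507.1 kN (block shear governs)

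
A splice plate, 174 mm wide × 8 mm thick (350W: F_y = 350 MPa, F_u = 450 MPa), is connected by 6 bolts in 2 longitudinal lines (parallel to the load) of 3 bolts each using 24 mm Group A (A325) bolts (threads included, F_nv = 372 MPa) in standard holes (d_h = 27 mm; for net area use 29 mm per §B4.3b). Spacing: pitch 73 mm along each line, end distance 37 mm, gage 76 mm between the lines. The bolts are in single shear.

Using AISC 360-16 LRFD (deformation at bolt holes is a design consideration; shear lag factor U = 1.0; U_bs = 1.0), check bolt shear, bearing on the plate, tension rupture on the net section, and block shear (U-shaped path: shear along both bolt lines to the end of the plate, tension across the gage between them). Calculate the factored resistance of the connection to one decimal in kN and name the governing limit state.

313.2 kN (net-section rupture governs)

Bolt shear: A_b = π(24)²/4 = 452.39 mm². φR_n = 0.75 × 372 × 452.39 × 6 × 1 = 757.3 kN.
Bearing (8 mm plate, F_u = 450 MPa): end bolts L_c = 37 − 27/2 = 23.5, R_n = min(1.2×23.5×8×450, 2.4×24×8×450) = 101.52 kN/bolt; interior L_c = 73 − 27 = 46, R_n = 198.72 kN/bolt. φR_n = 0.75 × (2×101.52 + 4×198.72) = 748.4 kN.
Tension rupture (net): A_n = (174 − 2×29)×8 = 928 mm² (U = 1.0, A_e = A_n). φR_n = 0.75 × 450 × 928 = 313.2 kN.
Block shear: shear path 2×[37+2×73] = 2×183 mm, A_gv = 2928, A_nv = 2×(183 − 2.5×29)×8 = 1768 mm²; tension across gage: (76 − 1×29)×8 = 376 mm². R_n = min(0.6×450×1768, 0.6×350×2928) + 1.0×450×376 = min(477.36, 614.88) + 169.2 = 646.56 kN. φR_n = 0.75 × 646.56 = 484.9 kN.
Governing: min(757.3, 748.4, 313.2, 484.9) = 313.2 kN → net-section rupture.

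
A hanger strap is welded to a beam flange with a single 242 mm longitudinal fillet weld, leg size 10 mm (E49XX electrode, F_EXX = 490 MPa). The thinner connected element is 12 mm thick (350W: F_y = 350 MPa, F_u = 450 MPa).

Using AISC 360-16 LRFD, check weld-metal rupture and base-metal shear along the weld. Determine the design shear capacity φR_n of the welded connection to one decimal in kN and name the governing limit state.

377.3 kN (weld metal governs)

Weld metal: throat = 0.707×10 = 7.07 mm, L = 242 mm. φR_n = 0.75 × 0.6 × 490 × 7.07 × 242 = 377.3 kN.
Base metal shear (12 mm plate): yield φR_n = 1.0×0.6×350×12×242 = 609.8 kN; rupture φR_n = 0.75×0.6×450×12×242 = 588.1 kN; take 588.1 kN (rupture).
Governing: min(377.3, 588.1) = 377.3 kN → weld metal.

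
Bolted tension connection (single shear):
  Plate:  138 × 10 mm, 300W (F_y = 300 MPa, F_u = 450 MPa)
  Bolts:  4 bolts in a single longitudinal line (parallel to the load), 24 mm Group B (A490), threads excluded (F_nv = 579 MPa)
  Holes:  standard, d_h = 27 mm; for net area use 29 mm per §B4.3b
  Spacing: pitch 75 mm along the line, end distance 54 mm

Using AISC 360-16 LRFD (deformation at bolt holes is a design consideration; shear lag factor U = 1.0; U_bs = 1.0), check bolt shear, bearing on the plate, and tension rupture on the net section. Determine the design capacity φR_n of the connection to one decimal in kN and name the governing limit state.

Bolt shear: A_b = π(24)²/4 = 452.39 mm². φR_n = 0.75 × 579 × 452.39 × 4 × 1 = 785.8 kN.
Bearing (10 mm plate, F_u = 450 MPa): end bolts L_c = 54 − 27/2 = 40.5, R_n = min(1.2×40.5×10×450, 2.4×24×10×450) = 218.7 kN/bolt; interior L_c = 75 − 27 = 48, R_n = 259.2 kN/bolt. φR_n = 0.75 × (1×218.7 + 3×259.2) = 747.2 kN.
Tension rupture (net): A_n = (138 − 1×29)×10 = 1090 mm² (U = 1.0, A_e = A_n). φR_n = 0.75 × 450 × 1090 = 367.9 kN.
Governing: min(785.8, 747.2, 367.9) = 367.9 kN → net-section rupture.

367.9 kN (net-section rupture governs)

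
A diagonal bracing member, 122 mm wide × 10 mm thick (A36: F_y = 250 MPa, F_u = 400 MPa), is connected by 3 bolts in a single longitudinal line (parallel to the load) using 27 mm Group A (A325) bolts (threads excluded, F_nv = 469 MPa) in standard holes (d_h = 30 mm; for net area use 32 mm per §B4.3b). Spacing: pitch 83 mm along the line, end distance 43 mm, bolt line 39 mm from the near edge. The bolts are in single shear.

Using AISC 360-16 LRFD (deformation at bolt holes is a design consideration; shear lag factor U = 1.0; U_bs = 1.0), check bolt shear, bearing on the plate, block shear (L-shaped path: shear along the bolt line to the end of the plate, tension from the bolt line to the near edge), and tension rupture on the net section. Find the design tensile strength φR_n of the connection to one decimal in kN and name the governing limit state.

Bolt shear: A_b = π(27)²/4 = 572.56 mm². φR_n = 0.75 × 469 × 572.56 × 3 × 1 = 604.2 kN.
Bearing (10 mm plate, F_u = 400 MPa): end bolts L_c = 43 − 30/2 = 28, R_n = min(1.2×28×10×400, 2.4×27×10×400) = 134.4 kN/bolt; interior L_c = 83 − 30 = 53, R_n = 254.4 kN/bolt. φR_n = 0.75 × (1×134.4 + 2×254.4) = 482.4 kN.
Block shear: shear path 1×[43+2×83] = 1×209 mm, A_gv = 2090, A_nv = 1×(209 − 2.5×32)×10 = 1290 mm²; tension to near edge: (39 − 0.5×32)×10 = 230 mm². R_n = min(0.6×400×1290, 0.6×250×2090) + 1.0×400×230 = min(309.6, 313.5) + 92 = 401.6 kN. φR_n = 0.75 × 401.6 = 301.2 kN.
Tension rupture (net): A_n = (122 − 1×32)×10 = 900 mm² (U = 1.0, A_e = A_n). φR_n = 0.75 × 400 × 900 = 270.0 kN.
Governing: min(604.2, 482.4, 301.2, 270.0) = 270.0 kN → net-section rupture.

270.0 kN (net-section rupture governs)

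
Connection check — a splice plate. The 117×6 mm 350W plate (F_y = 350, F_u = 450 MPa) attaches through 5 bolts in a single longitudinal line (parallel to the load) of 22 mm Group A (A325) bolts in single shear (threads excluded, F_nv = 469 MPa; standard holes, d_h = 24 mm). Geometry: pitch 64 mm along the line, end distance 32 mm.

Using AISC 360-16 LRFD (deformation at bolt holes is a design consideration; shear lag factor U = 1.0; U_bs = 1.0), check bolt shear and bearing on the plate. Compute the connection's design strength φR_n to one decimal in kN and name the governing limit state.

Bolt shear: A_b = π(22)²/4 = 380.13 mm². φR_n = 0.75 × 469 × 380.13 × 5 × 1 = 668.6 kN.
Bearing (6 mm plate, F_u = 450 MPa): end bolts L_c = 32 − 24/2 = 20, R_n = min(1.2×20×6×450, 2.4×22×6×450) = 64.8 kN/bolt; interior L_c = 64 − 24 = 40, R_n = 129.6 kN/bolt. φR_n = 0.75 × (1×64.8 + 4×129.6) = 437.4 kN.
Governing: min(668.6, 437.4) = 437.4 kN → bearing.

437.4 kN (bearing governs)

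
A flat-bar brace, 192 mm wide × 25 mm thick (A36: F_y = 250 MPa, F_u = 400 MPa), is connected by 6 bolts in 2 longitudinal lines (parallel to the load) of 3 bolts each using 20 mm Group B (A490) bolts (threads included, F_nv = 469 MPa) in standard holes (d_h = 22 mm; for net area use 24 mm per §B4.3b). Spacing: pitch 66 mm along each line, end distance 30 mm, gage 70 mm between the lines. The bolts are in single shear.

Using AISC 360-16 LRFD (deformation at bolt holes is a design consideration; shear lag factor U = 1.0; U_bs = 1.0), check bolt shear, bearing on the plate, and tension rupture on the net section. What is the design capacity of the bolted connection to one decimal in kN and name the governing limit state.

663.0 kN (bolt shear governs)

Bolt shear: A_b = π(20)²/4 = 314.16 mm². φR_n = 0.75 × 469 × 314.16 × 6 × 1 = 663.0 kN.
Bearing (25 mm plate, F_u = 400 MPa): end bolts L_c = 30 − 22/2 = 19, R_n = min(1.2×19×25×400, 2.4×20×25×400) = 228 kN/bolt; interior L_c = 66 − 22 = 44, R_n = 480 kN/bolt. φR_n = 0.75 × (2×228 + 4×480) = 1782.0 kN.
Tension rupture (net): A_n = (192 − 2×24)×25 = 3600 mm² (U = 1.0, A_e = A_n). φR_n = 0.75 × 400 × 3600 = 1080.0 kN.
Governing: min(663.0, 1782.0, 1080.0) = 663.0 kN → bolt shear.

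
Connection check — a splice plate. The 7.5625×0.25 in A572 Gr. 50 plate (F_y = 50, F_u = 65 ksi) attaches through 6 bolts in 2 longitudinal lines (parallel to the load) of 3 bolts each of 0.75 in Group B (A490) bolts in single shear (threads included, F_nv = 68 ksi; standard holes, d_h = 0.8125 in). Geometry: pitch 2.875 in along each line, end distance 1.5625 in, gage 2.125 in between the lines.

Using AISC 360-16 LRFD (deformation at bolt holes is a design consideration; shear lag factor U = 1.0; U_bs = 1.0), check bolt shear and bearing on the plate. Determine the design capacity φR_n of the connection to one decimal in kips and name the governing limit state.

121.6 kips (bearing governs)

Bolt shear: A_b = π(0.75)²/4 = 0.44179 in². φR_n = 0.75 × 68 × 0.44179 × 6 × 1 = 135.2 kips.
Bearing (0.25 in plate, F_u = 65 ksi): end bolts L_c = 1.5625 − 0.8125/2 = 1.15625, R_n = min(1.2×1.15625×0.25×65, 2.4×0.75×0.25×65) = 22.547 kips/bolt; interior L_c = 2.875 − 0.8125 = 2.0625, R_n = 29.25 kips/bolt. φR_n = 0.75 × (2×22.547 + 4×29.25) = 121.6 kips.
Governing: min(135.2, 121.6) = 121.6 kips → bearing.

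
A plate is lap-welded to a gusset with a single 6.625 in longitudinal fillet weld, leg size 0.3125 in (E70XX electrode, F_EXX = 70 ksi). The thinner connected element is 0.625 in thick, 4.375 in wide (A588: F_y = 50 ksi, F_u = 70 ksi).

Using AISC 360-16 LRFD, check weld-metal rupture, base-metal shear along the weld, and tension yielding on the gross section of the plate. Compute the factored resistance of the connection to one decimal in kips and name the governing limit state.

46.1 kips (weld metal governs)

Weld metal: throat = 0.707×0.3125 = 0.22094 in, L = 6.625 in. φR_n = 0.75 × 0.6 × 70 × 0.22094 × 6.625 = 46.1 kips.
Base metal shear (0.625 in plate): yield φR_n = 1.0×0.6×50×0.625×6.625 = 124.2 kips; rupture φR_n = 0.75×0.6×70×0.625×6.625 = 130.4 kips; take 124.2 kips (yield).
Tension yield (gross): A_g = 4.375×0.625 = 2.7344 in². φR_n = 0.90 × 50 × 2.7344 = 123.0 kips.
Governing: min(46.1, 124.2, 123.0) = 46.1 kips → weld metal.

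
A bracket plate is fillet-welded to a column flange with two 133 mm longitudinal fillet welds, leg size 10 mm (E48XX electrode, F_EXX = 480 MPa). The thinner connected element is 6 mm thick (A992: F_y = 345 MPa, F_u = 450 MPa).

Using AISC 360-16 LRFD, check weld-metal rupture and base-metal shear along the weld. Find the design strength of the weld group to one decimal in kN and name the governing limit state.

323.2 kN (base-metal shear governs)

Weld metal: throat = 0.707×10 = 7.07 mm, L = 2×133 = 266 mm. φR_n = 0.75 × 0.6 × 480 × 7.07 × 266 = 406.2 kN.
Base metal shear (6 mm plate): yield φR_n = 1.0×0.6×345×6×266 = 330.4 kN; rupture φR_n = 0.75×0.6×450×6×266 = 323.2 kN; take 323.2 kN (rupture).
Governing: min(406.2, 323.2) = 323.2 kN → base-metal shear.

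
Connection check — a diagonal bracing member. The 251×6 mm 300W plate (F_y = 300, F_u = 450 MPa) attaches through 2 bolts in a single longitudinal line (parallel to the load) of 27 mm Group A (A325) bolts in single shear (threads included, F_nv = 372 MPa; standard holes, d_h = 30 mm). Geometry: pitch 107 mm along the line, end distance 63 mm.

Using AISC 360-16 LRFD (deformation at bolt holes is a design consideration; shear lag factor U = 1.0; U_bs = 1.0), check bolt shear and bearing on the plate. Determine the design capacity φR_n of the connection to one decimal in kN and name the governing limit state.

Bolt shear: A_b = π(27)²/4 = 572.56 mm². φR_n = 0.75 × 372 × 572.56 × 2 × 1 = 319.5 kN.
Bearing (6 mm plate, F_u = 450 MPa): end bolts L_c = 63 − 30/2 = 48, R_n = min(1.2×48×6×450, 2.4×27×6×450) = 155.52 kN/bolt; interior L_c = 107 − 30 = 77, R_n = 174.96 kN/bolt. φR_n = 0.75 × (1×155.52 + 1×174.96) = 247.9 kN.
Governing: min(319.5, 247.9) = 247.9 kN → bearing.

247.9 kN (bearing governs)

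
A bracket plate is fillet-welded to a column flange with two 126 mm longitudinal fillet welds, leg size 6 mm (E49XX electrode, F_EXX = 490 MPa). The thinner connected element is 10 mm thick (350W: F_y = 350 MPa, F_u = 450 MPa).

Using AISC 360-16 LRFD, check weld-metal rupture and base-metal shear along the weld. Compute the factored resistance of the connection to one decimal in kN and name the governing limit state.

235.7 kN (weld metal governs)

Weld metal: throat = 0.707×6 = 4.242 mm, L = 2×126 = 252 mm. φR_n = 0.75 × 0.6 × 490 × 4.242 × 252 = 235.7 kN.
Base metal shear (10 mm plate): yield φR_n = 1.0×0.6×350×10×252 = 529.2 kN; rupture φR_n = 0.75×0.6×450×10×252 = 510.3 kN; take 510.3 kN (rupture).
Governing: min(235.7, 510.3) = 235.7 kN → weld metal.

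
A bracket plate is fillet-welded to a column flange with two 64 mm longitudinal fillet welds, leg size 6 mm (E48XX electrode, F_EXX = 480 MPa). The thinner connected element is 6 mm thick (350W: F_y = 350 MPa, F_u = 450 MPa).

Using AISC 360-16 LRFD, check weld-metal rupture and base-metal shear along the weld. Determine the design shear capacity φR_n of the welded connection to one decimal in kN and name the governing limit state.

117.3 kN (weld metal governs)

Weld metal: throat = 0.707×6 = 4.242 mm, L = 2×64 = 128 mm. φR_n = 0.75 × 0.6 × 480 × 4.242 × 128 = 117.3 kN.
Base metal shear (6 mm plate): yield φR_n = 1.0×0.6×350×6×128 = 161.3 kN; rupture φR_n = 0.75×0.6×450×6×128 = 155.5 kN; take 155.5 kN (rupture).
Governing: min(117.3, 155.5) = 117.3 kN → weld metal.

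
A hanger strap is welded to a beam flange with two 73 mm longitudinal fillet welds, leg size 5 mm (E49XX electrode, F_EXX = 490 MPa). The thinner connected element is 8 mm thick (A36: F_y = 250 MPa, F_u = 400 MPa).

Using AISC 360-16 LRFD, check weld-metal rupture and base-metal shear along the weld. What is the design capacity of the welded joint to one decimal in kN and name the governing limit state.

Weld metal: throat = 0.707×5 = 3.535 mm, L = 2×73 = 146 mm. φR_n = 0.75 × 0.6 × 490 × 3.535 × 146 = 113.8 kN.
Base metal shear (8 mm plate): yield φR_n = 1.0×0.6×250×8×146 = 175.2 kN; rupture φR_n = 0.75×0.6×400×8×146 = 210.2 kN; take 175.2 kN (yield).
Governing: min(113.8, 175.2) = 113.8 kN → weld metal.

113.8 kN (weld metal governs)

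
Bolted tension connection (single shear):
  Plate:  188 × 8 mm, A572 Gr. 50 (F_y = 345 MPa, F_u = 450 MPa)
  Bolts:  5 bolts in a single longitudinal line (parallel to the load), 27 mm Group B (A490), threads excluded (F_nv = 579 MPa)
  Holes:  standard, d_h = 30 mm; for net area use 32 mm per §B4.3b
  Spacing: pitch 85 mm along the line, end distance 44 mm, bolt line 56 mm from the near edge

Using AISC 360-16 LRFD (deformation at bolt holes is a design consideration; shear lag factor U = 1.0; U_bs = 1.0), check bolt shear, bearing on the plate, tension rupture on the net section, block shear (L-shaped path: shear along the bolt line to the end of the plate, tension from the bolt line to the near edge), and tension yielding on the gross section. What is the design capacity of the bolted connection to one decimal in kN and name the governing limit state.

Bolt shear: A_b = π(27)²/4 = 572.56 mm². φR_n = 0.75 × 579 × 572.56 × 5 × 1 = 1243.2 kN.
Bearing (8 mm plate, F_u = 450 MPa): end bolts L_c = 44 − 30/2 = 29, R_n = min(1.2×29×8×450, 2.4×27×8×450) = 125.28 kN/bolt; interior L_c = 85 − 30 = 55, R_n = 233.28 kN/bolt. φR_n = 0.75 × (1×125.28 + 4×233.28) = 793.8 kN.
Tension rupture (net): A_n = (188 − 1×32)×8 = 1248 mm² (U = 1.0, A_e = A_n). φR_n = 0.75 × 450 × 1248 = 421.2 kN.
Block shear: shear path 1×[44+4×85] = 1×384 mm, A_gv = 3072, A_nv = 1×(384 − 4.5×32)×8 = 1920 mm²; tension to near edge: (56 − 0.5×32)×8 = 320 mm². R_n = min(0.6×450×1920, 0.6×345×3072) + 1.0×450×320 = min(518.4, 635.9) + 144 = 662.4 kN. φR_n = 0.75 × 662.4 = 496.8 kN.
Tension yield (gross): A_g = 188×8 = 1504 mm². φR_n = 0.90 × 345 × 1504 = 467.0 kN.
Governing: min(1243.2, 793.8, 421.2, 496.8, 467.0) = 421.2 kN → net-section rupture.

421.2 kN (net-section rupture governs)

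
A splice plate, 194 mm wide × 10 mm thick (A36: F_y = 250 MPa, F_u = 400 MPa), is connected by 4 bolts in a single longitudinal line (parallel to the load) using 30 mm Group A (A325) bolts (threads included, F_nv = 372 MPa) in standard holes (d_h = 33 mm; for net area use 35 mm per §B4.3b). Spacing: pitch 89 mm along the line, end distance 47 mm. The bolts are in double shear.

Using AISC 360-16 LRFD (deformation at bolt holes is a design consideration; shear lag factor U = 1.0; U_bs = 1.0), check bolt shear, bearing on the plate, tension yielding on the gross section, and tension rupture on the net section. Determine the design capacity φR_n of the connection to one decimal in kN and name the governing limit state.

436.5 kN (gross-section yield governs)

Bolt shear: A_b = π(30)²/4 = 706.86 mm². φR_n = 0.75 × 372 × 706.86 × 4 × 2 = 1577.7 kN.
Bearing (10 mm plate, F_u = 400 MPa): end bolts L_c = 47 − 33/2 = 30.5, R_n = min(1.2×30.5×10×400, 2.4×30×10×400) = 146.4 kN/bolt; interior L_c = 89 − 33 = 56, R_n = 268.8 kN/bolt. φR_n = 0.75 × (1×146.4 + 3×268.8) = 714.6 kN.
Tension yield (gross): A_g = 194×10 = 1940 mm². φR_n = 0.90 × 250 × 1940 = 436.5 kN.
Tension rupture (net): A_n = (194 − 1×35)×10 = 1590 mm² (U = 1.0, A_e = A_n). φR_n = 0.75 × 400 × 1590 = 477.0 kN.
Governing: min(1577.7, 714.6, 436.5, 477.0) = 436.5 kN → gross-section yield.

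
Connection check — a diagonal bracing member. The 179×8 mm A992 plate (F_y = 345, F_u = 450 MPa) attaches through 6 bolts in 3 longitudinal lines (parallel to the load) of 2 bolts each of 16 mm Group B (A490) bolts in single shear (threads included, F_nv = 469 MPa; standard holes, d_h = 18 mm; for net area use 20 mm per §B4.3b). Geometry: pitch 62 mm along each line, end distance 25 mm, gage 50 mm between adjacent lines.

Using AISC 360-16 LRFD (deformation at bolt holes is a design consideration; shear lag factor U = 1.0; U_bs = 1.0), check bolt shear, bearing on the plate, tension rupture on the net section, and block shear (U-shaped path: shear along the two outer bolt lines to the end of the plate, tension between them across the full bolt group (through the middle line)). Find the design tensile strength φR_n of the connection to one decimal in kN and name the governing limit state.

321.3 kN (net-section rupture governs)

Bolt shear: A_b = π(16)²/4 = 201.06 mm². φR_n = 0.75 × 469 × 201.06 × 6 × 1 = 424.3 kN.
Bearing (8 mm plate, F_u = 450 MPa): end bolts L_c = 25 − 18/2 = 16, R_n = min(1.2×16×8×450, 2.4×16×8×450) = 69.12 kN/bolt; interior L_c = 62 − 18 = 44, R_n = 138.24 kN/bolt. φR_n = 0.75 × (3×69.12 + 3×138.24) = 466.6 kN.
Tension rupture (net): A_n = (179 − 3×20)×8 = 952 mm² (U = 1.0, A_e = A_n). φR_n = 0.75 × 450 × 952 = 321.3 kN.
Block shear: shear path 2×[25+1×62] = 2×87 mm, A_gv = 1392, A_nv = 2×(87 − 1.5×20)×8 = 912 mm²; tension across gage: (100 − 2×20)×8 = 480 mm². R_n = min(0.6×450×912, 0.6×345×1392) + 1.0×450×480 = min(246.24, 288.14) + 216 = 462.24 kN. φR_n = 0.75 × 462.24 = 346.7 kN.
Governing: min(424.3, 466.6, 321.3, 346.7) = 321.3 kN → net-section rupture.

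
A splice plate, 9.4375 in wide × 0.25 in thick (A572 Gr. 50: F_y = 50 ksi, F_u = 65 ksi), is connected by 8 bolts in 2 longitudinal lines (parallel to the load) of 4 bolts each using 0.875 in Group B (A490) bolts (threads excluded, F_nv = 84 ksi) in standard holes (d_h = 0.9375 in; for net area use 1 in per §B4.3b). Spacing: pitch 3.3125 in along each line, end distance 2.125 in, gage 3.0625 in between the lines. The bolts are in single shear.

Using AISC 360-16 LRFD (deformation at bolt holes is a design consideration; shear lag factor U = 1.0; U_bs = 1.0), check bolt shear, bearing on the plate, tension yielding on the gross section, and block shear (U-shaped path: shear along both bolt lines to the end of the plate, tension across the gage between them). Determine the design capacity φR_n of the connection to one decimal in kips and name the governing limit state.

Bolt shear: A_b = π(0.875)²/4 = 0.60132 in². φR_n = 0.75 × 84 × 0.60132 × 8 × 1 = 303.1 kips.
Bearing (0.25 in plate, F_u = 65 ksi): end bolts L_c = 2.125 − 0.9375/2 = 1.65625, R_n = min(1.2×1.65625×0.25×65, 2.4×0.875×0.25×65) = 32.297 kips/bolt; interior L_c = 3.3125 − 0.9375 = 2.375, R_n = 34.125 kips/bolt. φR_n = 0.75 × (2×32.297 + 6×34.125) = 202.0 kips.
Tension yield (gross): A_g = 9.4375×0.25 = 2.3594 in². φR_n = 0.90 × 50 × 2.3594 = 106.2 kips.
Block shear: shear path 2×[2.125+3×3.3125] = 2×12.0625 in, A_gv = 6.0313, A_nv = 2×(12.0625 − 3.5×1)×0.25 = 4.2813 in²; tension across gage: (3.0625 − 1×1)×0.25 = 0.51563 in². R_n = min(0.6×65×4.2813, 0.6×50×6.0313) + 1.0×65×0.51563 = min(166.97, 180.94) + 33.516 = 200.49 kips. φR_n = 0.75 × 200.49 = 150.4 kips.
Governing: min(303.1, 202.0, 106.2, 150.4) = 106.2 kips → gross-section yield.

106.2 kips (gross-section yield governs)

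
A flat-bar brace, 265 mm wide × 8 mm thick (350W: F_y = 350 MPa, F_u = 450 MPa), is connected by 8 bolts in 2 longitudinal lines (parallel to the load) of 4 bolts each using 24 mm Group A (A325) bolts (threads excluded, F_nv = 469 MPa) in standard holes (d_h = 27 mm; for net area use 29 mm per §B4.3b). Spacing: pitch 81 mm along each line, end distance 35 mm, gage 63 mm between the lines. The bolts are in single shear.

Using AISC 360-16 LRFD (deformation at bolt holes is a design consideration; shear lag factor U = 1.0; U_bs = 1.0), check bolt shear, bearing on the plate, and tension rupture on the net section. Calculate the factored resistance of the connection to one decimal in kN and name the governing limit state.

Bolt shear: A_b = π(24)²/4 = 452.39 mm². φR_n = 0.75 × 469 × 452.39 × 8 × 1 = 1273.0 kN.
Bearing (8 mm plate, F_u = 450 MPa): end bolts L_c = 35 − 27/2 = 21.5, R_n = min(1.2×21.5×8×450, 2.4×24×8×450) = 92.88 kN/bolt; interior L_c = 81 − 27 = 54, R_n = 207.36 kN/bolt. φR_n = 0.75 × (2×92.88 + 6×207.36) = 1072.4 kN.
Tension rupture (net): A_n = (265 − 2×29)×8 = 1656 mm² (U = 1.0, A_e = A_n). φR_n = 0.75 × 450 × 1656 = 558.9 kN.
Governing: min(1273.0, 1072.4, 558.9) = 558.9 kN → net-section rupture.

558.9 kN (net-section rupture governs)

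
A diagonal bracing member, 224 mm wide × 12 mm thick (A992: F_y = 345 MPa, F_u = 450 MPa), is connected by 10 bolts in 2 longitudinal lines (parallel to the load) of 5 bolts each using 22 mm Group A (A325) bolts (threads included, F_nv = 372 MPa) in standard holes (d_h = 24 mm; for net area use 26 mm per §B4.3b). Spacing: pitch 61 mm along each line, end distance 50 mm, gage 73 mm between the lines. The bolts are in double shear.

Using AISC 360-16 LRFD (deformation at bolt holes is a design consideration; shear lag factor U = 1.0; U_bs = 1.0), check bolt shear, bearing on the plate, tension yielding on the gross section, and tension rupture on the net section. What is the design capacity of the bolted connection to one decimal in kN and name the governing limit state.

Bolt shear: A_b = π(22)²/4 = 380.13 mm². φR_n = 0.75 × 372 × 380.13 × 10 × 2 = 2121.1 kN.
Bearing (12 mm plate, F_u = 450 MPa): end bolts L_c = 50 − 24/2 = 38, R_n = min(1.2×38×12×450, 2.4×22×12×450) = 246.24 kN/bolt; interior L_c = 61 − 24 = 37, R_n = 239.76 kN/bolt. φR_n = 0.75 × (2×246.24 + 8×239.76) = 1807.9 kN.
Tension yield (gross): A_g = 224×12 = 2688 mm². φR_n = 0.90 × 345 × 2688 = 834.6 kN.
Tension rupture (net): A_n = (224 − 2×26)×12 = 2064 mm² (U = 1.0, A_e = A_n). φR_n = 0.75 × 450 × 2064 = 696.6 kN.
Governing: min(2121.1, 1807.9, 834.6, 696.6) = 696.6 kN → net-section rupture.

696.6 kN (net-section rupture governs)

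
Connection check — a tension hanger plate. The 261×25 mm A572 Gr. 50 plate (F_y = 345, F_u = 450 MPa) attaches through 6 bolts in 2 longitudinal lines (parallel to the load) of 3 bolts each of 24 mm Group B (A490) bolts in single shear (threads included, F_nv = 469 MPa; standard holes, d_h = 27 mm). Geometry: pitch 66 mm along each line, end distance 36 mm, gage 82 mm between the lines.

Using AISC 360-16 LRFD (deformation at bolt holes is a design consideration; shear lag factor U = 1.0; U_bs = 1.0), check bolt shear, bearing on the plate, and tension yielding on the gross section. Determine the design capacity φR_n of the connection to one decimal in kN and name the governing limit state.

954.8 kN (bolt shear governs)

Bolt shear: A_b = π(24)²/4 = 452.39 mm². φR_n = 0.75 × 469 × 452.39 × 6 × 1 = 954.8 kN.
Bearing (25 mm plate, F_u = 450 MPa): end bolts L_c = 36 − 27/2 = 22.5, R_n = min(1.2×22.5×25×450, 2.4×24×25×450) = 303.75 kN/bolt; interior L_c = 66 − 27 = 39, R_n = 526.5 kN/bolt. φR_n = 0.75 × (2×303.75 + 4×526.5) = 2035.1 kN.
Tension yield (gross): A_g = 261×25 = 6525 mm². φR_n = 0.90 × 345 × 6525 = 2026.0 kN.
Governing: min(954.8, 2035.1, 2026.0) = 954.8 kN → bolt shear.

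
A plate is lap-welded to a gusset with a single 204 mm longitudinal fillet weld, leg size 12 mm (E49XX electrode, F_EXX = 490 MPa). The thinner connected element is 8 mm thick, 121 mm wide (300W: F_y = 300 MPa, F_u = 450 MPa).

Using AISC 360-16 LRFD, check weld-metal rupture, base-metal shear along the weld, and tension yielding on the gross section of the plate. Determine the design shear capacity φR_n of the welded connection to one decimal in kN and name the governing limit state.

261.4 kN (gross-section yield governs)

Weld metal: throat = 0.707×12 = 8.484 mm, L = 204 mm. φR_n = 0.75 × 0.6 × 490 × 8.484 × 204 = 381.6 kN.
Base metal shear (8 mm plate): yield φR_n = 1.0×0.6×300×8×204 = 293.8 kN; rupture φR_n = 0.75×0.6×450×8×204 = 330.5 kN; take 293.8 kN (yield).
Tension yield (gross): A_g = 121×8 = 968 mm². φR_n = 0.90 × 300 × 968 = 261.4 kN.
Governing: min(381.6, 293.8, 261.4) = 261.4 kN → gross-section yield.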